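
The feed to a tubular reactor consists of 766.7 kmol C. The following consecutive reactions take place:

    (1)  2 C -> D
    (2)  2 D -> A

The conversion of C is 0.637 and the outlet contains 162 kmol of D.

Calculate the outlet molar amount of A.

41.1 kmol

Conversion of C: C consumed = 2ξ₁ = 0.637 × 766.7 → ξ₁ = 244.2 kmol.
D balance: n_D = 0 + 1ξ₁ − 2ξ₂ = 162 → ξ₂ = (1·244.2 − 162)/2 = 41.1 kmol.
Outlet amounts (n = n₀ + Σ ν·ξ):
  C: 766.7 − 2(244.2) = 278.3
  D: 0 + 1(244.2) − 2(41.1) = 162
  A: 0 + 1(41.1) = 41.1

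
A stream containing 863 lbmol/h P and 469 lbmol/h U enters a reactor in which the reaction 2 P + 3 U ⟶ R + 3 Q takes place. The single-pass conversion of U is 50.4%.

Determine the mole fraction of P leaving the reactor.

U reacted = 0.504 × 469 = 236.4 lbmol/h; ν_U = −3, so ξ = 236.4/3 = 78.79 lbmol/h.
Outlet amounts (n = n₀ + ν ξ):
  P: 863 − 2(78.79) = 705.4
  U: 469 − 3(78.79) = 232.6
  R: 0 + 1(78.79) = 78.79
  Q: 0 + 3(78.79) = 236.4
Total out = 1253 lbmol/h; y_P = 705.4 / 1253 = 0.5629.

0.563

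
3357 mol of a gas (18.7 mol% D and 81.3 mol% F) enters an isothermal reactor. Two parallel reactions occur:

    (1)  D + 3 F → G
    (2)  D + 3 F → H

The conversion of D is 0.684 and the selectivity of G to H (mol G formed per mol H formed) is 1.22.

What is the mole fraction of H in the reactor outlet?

Conversion of D: D consumed = 0.684 × 627.8 = 429.4 mol = 1ξ₁ + 1ξ₂.
Selectivity: 1ξ₁ / (1ξ₂) = 1.22 → ξ₁ = 1.22 ξ₂.
Substitute: (1·1.22 + 1) ξ₂ = 429.4 → ξ₂ = 193.4 mol, ξ₁ = 236 mol.
Outlet amounts (n = n₀ + Σ ν·ξ):
  D: 627.8 − 1(236) − 1(193.4) = 198.4
  F: 2729 − 3(236) − 3(193.4) = 1441
  G: 0 + 1(236) = 236
  H: 0 + 1(193.4) = 193.4
Total out = 2069 mol; y_H = 193.4 / 2069 = 0.09349.

0.0935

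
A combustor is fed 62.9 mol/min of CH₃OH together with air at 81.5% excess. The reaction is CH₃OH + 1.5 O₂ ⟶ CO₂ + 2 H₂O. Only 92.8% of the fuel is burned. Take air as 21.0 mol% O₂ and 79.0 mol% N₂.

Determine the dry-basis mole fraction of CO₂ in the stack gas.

0.0738

Stoichiometric O₂ = 1.5 × 62.9 = 94.35 mol/min; O₂ fed = 94.35 × 1.815 = 171.2 mol/min.
N₂ fed = 171.2 × 79/21 = 644.2 mol/min.
Fuel reacted = 0.928 × 62.9 → ξ = 58.37 mol/min.
Outlet (n = n₀ + ν ξ):
  CH₃OH: 62.9 − 1(58.37) = 4.529
  O₂: 171.2 − 1.5(58.37) = 83.69
  N₂: 644.2 (inert)
  CO₂: 0 + 1(58.37) = 58.37
  H₂O: 0 + 2(58.37) = 116.7
Dry total = 790.8 mol/min; y_CO₂ (dry) = 58.37 / 790.8 = 0.07381.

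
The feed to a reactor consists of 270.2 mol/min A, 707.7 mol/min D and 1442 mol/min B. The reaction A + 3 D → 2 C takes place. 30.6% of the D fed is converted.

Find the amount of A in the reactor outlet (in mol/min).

198 mol/min

D reacted = 0.306 × 707.7 = 216.6 mol/min; ν_D = −3, so ξ = 216.6/3 = 72.19 mol/min.
Outlet amounts (n = n₀ + ν ξ):
  A: 270.2 − 1(72.19) = 198
  D: 707.7 − 3(72.19) = 491.1
  C: 0 + 2(72.19) = 144.4
  B: 1442 (inert)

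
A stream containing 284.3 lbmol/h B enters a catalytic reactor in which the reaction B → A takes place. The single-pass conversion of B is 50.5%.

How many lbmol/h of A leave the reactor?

144 lbmol/h

B reacted = 0.505 × 284.3 = 143.6 lbmol/h; ν_B = −1, so ξ = 143.6/1 = 143.6 lbmol/h.
Outlet amounts (n = n₀ + ν ξ):
  B: 284.3 − 1(143.6) = 140.7
  A: 0 + 1(143.6) = 143.6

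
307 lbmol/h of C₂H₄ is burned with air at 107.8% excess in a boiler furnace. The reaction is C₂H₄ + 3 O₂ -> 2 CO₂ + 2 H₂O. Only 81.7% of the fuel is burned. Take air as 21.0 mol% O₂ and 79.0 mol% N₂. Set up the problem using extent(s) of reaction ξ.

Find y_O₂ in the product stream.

0.123

Stoichiometric O₂ = 3 × 307 = 921 lbmol/h; O₂ fed = 921 × 2.078 = 1914 lbmol/h.
N₂ fed = 1914 × 79/21 = 7200 lbmol/h.
Fuel reacted = 0.817 × 307 → ξ = 250.8 lbmol/h.
Outlet (n = n₀ + ν ξ):
  C₂H₄: 307 − 1(250.8) = 56.18
  O₂: 1914 − 3(250.8) = 1161
  N₂: 7200 (inert)
  CO₂: 0 + 2(250.8) = 501.6
  H₂O: 0 + 2(250.8) = 501.6
Total out = 9421 lbmol/h; y_O₂ = 1161 / 9421 = 0.1233.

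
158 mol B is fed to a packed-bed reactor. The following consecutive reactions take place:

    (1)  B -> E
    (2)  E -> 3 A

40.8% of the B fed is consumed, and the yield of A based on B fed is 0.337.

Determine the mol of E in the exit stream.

46.7 mol

Conversion of B: B consumed = 1ξ₁ = 0.408 × 158 → ξ₁ = 64.46 mol.
Yield of A: 3ξ₂ / 158 = 0.337 → ξ₂ = 17.75 mol.
Outlet amounts (n = n₀ + Σ ν·ξ):
  B: 158 − 1(64.46) = 93.54
  E: 0 + 1(64.46) − 1(17.75) = 46.72
  A: 0 + 3(17.75) = 53.25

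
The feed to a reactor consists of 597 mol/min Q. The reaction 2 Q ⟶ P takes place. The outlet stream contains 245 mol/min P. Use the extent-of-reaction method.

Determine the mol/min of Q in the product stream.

107 mol/min

For P: n = n₀ + 1ξ → 245 = 0 + 1ξ, giving ξ = 245 mol/min.
Outlet amounts (n = n₀ + ν ξ):
  Q: 597 − 2(245) = 107
  P: 0 + 1(245) = 245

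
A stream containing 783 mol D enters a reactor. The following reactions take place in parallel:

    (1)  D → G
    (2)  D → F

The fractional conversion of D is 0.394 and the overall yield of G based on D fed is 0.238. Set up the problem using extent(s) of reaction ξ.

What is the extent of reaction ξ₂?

ξ₂ = 122 mol

Yield of G: 1ξ₁ / 783 = 0.238 → ξ₁ = 186.4 mol.
Conversion of D: 1ξ₁ + 1ξ₂ = 0.394 × 783 = 308.5 → ξ₂ = 122.1 mol.
Outlet amounts (n = n₀ + Σ ν·ξ):
  D: 783 − 1(186.4) − 1(122.1) = 474.5
  G: 0 + 1(186.4) = 186.4
  F: 0 + 1(122.1) = 122.1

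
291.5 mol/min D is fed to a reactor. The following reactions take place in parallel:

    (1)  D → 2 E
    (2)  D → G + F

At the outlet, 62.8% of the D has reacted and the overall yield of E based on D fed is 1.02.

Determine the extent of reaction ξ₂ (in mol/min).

Yield of E: 2ξ₁ / 291.5 = 1.02 → ξ₁ = 148.7 mol/min.
Conversion of D: 1ξ₁ + 1ξ₂ = 0.628 × 291.5 = 183.1 → ξ₂ = 34.4 mol/min.
Outlet amounts (n = n₀ + Σ ν·ξ):
  D: 291.5 − 1(148.7) − 1(34.4) = 108.4
  E: 0 + 2(148.7) = 297.3
  G: 0 + 1(34.4) = 34.4
  F: 0 + 1(34.4) = 34.4

ξ₂ = 34.4 mol/min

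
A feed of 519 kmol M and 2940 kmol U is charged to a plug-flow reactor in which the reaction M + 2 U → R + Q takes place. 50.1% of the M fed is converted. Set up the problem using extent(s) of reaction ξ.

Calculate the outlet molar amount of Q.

260 kmol

M reacted = 0.501 × 519 = 260 kmol; ν_M = −1, so ξ = 260/1 = 260 kmol.
Outlet amounts (n = n₀ + ν ξ):
  M: 519 − 1(260) = 259
  U: 2940 − 2(260) = 2420
  R: 0 + 1(260) = 260
  Q: 0 + 1(260) = 260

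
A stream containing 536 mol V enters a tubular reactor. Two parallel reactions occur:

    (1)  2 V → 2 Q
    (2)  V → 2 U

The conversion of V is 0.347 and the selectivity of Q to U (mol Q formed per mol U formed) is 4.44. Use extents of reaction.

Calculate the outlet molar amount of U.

Conversion of V: V consumed = 0.347 × 536 = 186 mol = 2ξ₁ + 1ξ₂.
Selectivity: 2ξ₁ / (2ξ₂) = 4.44 → ξ₁ = 4.44 ξ₂.
Substitute: (2·4.44 + 1) ξ₂ = 186 → ξ₂ = 18.83 mol, ξ₁ = 83.58 mol.
Outlet amounts (n = n₀ + Σ ν·ξ):
  V: 536 − 2(83.58) − 1(18.83) = 350
  Q: 0 + 2(83.58) = 167.2
  U: 0 + 2(18.83) = 37.65

37.7 mol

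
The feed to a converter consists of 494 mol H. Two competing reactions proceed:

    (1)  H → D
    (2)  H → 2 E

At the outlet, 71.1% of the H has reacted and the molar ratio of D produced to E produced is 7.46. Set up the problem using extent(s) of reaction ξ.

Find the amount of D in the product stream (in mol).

Conversion of H: H consumed = 0.711 × 494 = 351.2 mol = 1ξ₁ + 1ξ₂.
Selectivity: 1ξ₁ / (2ξ₂) = 7.46 → ξ₁ = 14.92 ξ₂.
Substitute: (1·14.92 + 1) ξ₂ = 351.2 → ξ₂ = 22.06 mol, ξ₁ = 329.2 mol.
Outlet amounts (n = n₀ + Σ ν·ξ):
  H: 494 − 1(329.2) − 1(22.06) = 142.8
  D: 0 + 1(329.2) = 329.2
  E: 0 + 2(22.06) = 44.12

329 mol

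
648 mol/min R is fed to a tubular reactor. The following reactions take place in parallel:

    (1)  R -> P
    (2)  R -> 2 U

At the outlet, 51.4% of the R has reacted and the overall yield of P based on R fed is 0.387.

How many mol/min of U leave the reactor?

Yield of P: 1ξ₁ / 648 = 0.387 → ξ₁ = 250.8 mol/min.
Conversion of R: 1ξ₁ + 1ξ₂ = 0.514 × 648 = 333.1 → ξ₂ = 82.3 mol/min.
Outlet amounts (n = n₀ + Σ ν·ξ):
  R: 648 − 1(250.8) − 1(82.3) = 314.9
  P: 0 + 1(250.8) = 250.8
  U: 0 + 2(82.3) = 164.6

165 mol/min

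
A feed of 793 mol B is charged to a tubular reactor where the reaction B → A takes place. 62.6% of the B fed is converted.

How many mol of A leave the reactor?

496 mol

B reacted = 0.626 × 793 = 496.4 mol; ν_B = −1, so ξ = 496.4/1 = 496.4 mol.
Outlet amounts (n = n₀ + ν ξ):
  B: 793 − 1(496.4) = 296.6
  A: 0 + 1(496.4) = 496.4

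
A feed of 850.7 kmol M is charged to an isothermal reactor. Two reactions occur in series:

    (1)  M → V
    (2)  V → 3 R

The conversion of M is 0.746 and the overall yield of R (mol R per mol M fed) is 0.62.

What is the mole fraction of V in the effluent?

0.382

Conversion of M: M consumed = 1ξ₁ = 0.746 × 850.7 → ξ₁ = 634.6 kmol.
Yield of R: 3ξ₂ / 850.7 = 0.62 → ξ₂ = 175.8 kmol.
Outlet amounts (n = n₀ + Σ ν·ξ):
  M: 850.7 − 1(634.6) = 216.1
  V: 0 + 1(634.6) − 1(175.8) = 458.8
  R: 0 + 3(175.8) = 527.4
Total out = 1202 kmol; y_V = 458.8 / 1202 = 0.3816.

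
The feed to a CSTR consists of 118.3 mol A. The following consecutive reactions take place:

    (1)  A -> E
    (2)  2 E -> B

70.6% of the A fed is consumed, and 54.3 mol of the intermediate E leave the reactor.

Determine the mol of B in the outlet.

14.6 mol

Conversion of A: A consumed = 1ξ₁ = 0.706 × 118.3 → ξ₁ = 83.52 mol.
E balance: n_E = 0 + 1ξ₁ − 2ξ₂ = 54.3 → ξ₂ = (1·83.52 − 54.3)/2 = 14.61 mol.
Outlet amounts (n = n₀ + Σ ν·ξ):
  A: 118.3 − 1(83.52) = 34.78
  E: 0 + 1(83.52) − 2(14.61) = 54.3
  B: 0 + 1(14.61) = 14.61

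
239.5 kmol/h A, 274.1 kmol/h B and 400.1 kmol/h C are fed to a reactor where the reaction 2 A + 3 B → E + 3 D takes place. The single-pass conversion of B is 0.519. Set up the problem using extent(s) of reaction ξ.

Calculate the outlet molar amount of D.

142 kmol/h

B reacted = 0.519 × 274.1 = 142.3 kmol/h; ν_B = −3, so ξ = 142.3/3 = 47.42 kmol/h.
Outlet amounts (n = n₀ + ν ξ):
  A: 239.5 − 2(47.42) = 144.7
  B: 274.1 − 3(47.42) = 131.8
  E: 0 + 1(47.42) = 47.42
  D: 0 + 3(47.42) = 142.3
  C: 400.1 (inert)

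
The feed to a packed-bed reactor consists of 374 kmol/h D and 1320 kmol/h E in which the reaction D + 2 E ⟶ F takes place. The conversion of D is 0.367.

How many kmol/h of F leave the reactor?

137 kmol/h

D reacted = 0.367 × 374 = 137.3 kmol/h; ν_D = −1, so ξ = 137.3/1 = 137.3 kmol/h.
Outlet amounts (n = n₀ + ν ξ):
  D: 374 − 1(137.3) = 236.7
  E: 1320 − 2(137.3) = 1045
  F: 0 + 1(137.3) = 137.3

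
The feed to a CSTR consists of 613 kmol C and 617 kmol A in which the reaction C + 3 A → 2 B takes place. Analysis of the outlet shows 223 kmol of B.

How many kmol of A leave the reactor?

282 kmol

For B: n = n₀ + 2ξ → 223 = 0 + 2ξ, giving ξ = 111.5 kmol.
Outlet amounts (n = n₀ + ν ξ):
  C: 613 − 1(111.5) = 501.5
  A: 617 − 3(111.5) = 282.5
  B: 0 + 2(111.5) = 223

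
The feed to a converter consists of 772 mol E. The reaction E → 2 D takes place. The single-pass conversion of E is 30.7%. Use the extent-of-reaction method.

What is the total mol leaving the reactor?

1010 mol

E reacted = 0.307 × 772 = 237 mol; ν_E = −1, so ξ = 237/1 = 237 mol.
Outlet amounts (n = n₀ + ν ξ):
  E: 772 − 1(237) = 535
  D: 0 + 2(237) = 474
Total out = 535 + 474 = 1009 mol.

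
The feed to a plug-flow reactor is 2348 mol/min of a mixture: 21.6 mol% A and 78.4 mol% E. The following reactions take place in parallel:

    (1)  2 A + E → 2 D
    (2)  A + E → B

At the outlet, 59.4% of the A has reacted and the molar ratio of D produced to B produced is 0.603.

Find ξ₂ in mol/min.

ξ₂ = 188 mol/min

Conversion of A: A consumed = 0.594 × 507.2 = 301.3 mol/min = 2ξ₁ + 1ξ₂.
Selectivity: 2ξ₁ / (1ξ₂) = 0.603 → ξ₁ = 0.3015 ξ₂.
Substitute: (2·0.3015 + 1) ξ₂ = 301.3 → ξ₂ = 187.9 mol/min, ξ₁ = 56.66 mol/min.
Outlet amounts (n = n₀ + Σ ν·ξ):
  A: 507.2 − 2(56.66) − 1(187.9) = 205.9
  E: 1841 − 1(56.66) − 1(187.9) = 1596
  D: 0 + 2(56.66) = 113.3
  B: 0 + 1(187.9) = 187.9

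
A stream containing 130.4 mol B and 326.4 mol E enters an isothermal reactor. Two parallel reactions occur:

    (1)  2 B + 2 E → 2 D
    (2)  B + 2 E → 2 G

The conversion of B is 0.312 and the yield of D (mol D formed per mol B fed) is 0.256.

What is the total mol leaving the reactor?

416 mol

Yield of D: 2ξ₁ / 130.4 = 0.256 → ξ₁ = 16.69 mol.
Conversion of B: 2ξ₁ + 1ξ₂ = 0.312 × 130.4 = 40.68 → ξ₂ = 7.302 mol.
Outlet amounts (n = n₀ + Σ ν·ξ):
  B: 130.4 − 2(16.69) − 1(7.302) = 89.72
  E: 326.4 − 2(16.69) − 2(7.302) = 278.4
  D: 0 + 2(16.69) = 33.38
  G: 0 + 2(7.302) = 14.6
Total out = 89.72 + 278.4 + 33.38 + 14.6 = 416.1 mol.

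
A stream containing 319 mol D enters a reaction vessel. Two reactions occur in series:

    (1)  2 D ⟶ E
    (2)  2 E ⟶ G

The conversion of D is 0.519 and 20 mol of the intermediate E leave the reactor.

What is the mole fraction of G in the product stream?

Conversion of D: D consumed = 2ξ₁ = 0.519 × 319 → ξ₁ = 82.78 mol.
E balance: n_E = 0 + 1ξ₁ − 2ξ₂ = 20 → ξ₂ = (1·82.78 − 20)/2 = 31.39 mol.
Outlet amounts (n = n₀ + Σ ν·ξ):
  D: 319 − 2(82.78) = 153.4
  E: 0 + 1(82.78) − 2(31.39) = 20
  G: 0 + 1(31.39) = 31.39
Total out = 204.8 mol; y_G = 31.39 / 204.8 = 0.1533.

0.153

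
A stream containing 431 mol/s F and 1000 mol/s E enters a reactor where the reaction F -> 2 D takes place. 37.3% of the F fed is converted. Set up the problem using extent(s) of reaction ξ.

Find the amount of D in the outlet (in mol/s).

322 mol/s

F reacted = 0.373 × 431 = 160.8 mol/s; ν_F = −1, so ξ = 160.8/1 = 160.8 mol/s.
Outlet amounts (n = n₀ + ν ξ):
  F: 431 − 1(160.8) = 270.2
  D: 0 + 2(160.8) = 321.5
  E: 1000 (inert)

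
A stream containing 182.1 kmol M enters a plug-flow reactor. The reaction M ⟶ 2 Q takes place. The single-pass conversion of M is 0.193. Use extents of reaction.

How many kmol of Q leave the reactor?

M reacted = 0.193 × 182.1 = 35.15 kmol; ν_M = −1, so ξ = 35.15/1 = 35.15 kmol.
Outlet amounts (n = n₀ + ν ξ):
  M: 182.1 − 1(35.15) = 147
  Q: 0 + 2(35.15) = 70.29

70.3 kmol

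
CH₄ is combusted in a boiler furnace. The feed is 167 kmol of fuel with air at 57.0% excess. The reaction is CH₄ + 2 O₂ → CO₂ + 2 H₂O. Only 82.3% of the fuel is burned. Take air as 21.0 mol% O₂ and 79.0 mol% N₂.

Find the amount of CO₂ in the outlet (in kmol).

137 kmol

Stoichiometric O₂ = 2 × 167 = 334 kmol; O₂ fed = 334 × 1.570 = 524.4 kmol.
N₂ fed = 524.4 × 79/21 = 1973 kmol.
Fuel reacted = 0.823 × 167 → ξ = 137.4 kmol.
Outlet (n = n₀ + ν ξ):
  CH₄: 167 − 1(137.4) = 29.56
  O₂: 524.4 − 2(137.4) = 249.5
  N₂: 1973 (inert)
  CO₂: 0 + 1(137.4) = 137.4
  H₂O: 0 + 2(137.4) = 274.9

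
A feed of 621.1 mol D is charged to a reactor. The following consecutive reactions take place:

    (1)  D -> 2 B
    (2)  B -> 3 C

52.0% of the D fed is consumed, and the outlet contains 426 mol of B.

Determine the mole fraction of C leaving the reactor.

0.477

Conversion of D: D consumed = 1ξ₁ = 0.52 × 621.1 → ξ₁ = 323 mol.
B balance: n_B = 0 + 2ξ₁ − 1ξ₂ = 426 → ξ₂ = (2·323 − 426)/1 = 219.9 mol.
Outlet amounts (n = n₀ + Σ ν·ξ):
  D: 621.1 − 1(323) = 298.1
  B: 0 + 2(323) − 1(219.9) = 426
  C: 0 + 3(219.9) = 659.8
Total out = 1384 mol; y_C = 659.8 / 1384 = 0.4768.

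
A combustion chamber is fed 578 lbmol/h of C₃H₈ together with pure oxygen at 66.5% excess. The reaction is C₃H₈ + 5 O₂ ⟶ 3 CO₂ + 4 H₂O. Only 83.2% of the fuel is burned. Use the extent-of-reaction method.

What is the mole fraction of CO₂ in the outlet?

Stoichiometric O₂ = 5 × 578 = 2890 lbmol/h; O₂ fed = 2890 × 1.665 = 4812 lbmol/h.
Fuel reacted = 0.832 × 578 → ξ = 480.9 lbmol/h.
Outlet (n = n₀ + ν ξ):
  C₃H₈: 578 − 1(480.9) = 97.1
  O₂: 4812 − 5(480.9) = 2407
  CO₂: 0 + 3(480.9) = 1443
  H₂O: 0 + 4(480.9) = 1924
Total out = 5871 lbmol/h; y_CO₂ = 1443 / 5871 = 0.2457.

0.246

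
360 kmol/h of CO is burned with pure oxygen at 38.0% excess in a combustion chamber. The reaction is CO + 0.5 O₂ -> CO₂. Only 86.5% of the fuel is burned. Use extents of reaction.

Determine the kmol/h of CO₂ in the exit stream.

311 kmol/h

Stoichiometric O₂ = 0.5 × 360 = 180 kmol/h; O₂ fed = 180 × 1.380 = 248.4 kmol/h.
Fuel reacted = 0.865 × 360 → ξ = 311.4 kmol/h.
Outlet (n = n₀ + ν ξ):
  CO: 360 − 1(311.4) = 48.6
  O₂: 248.4 − 0.5(311.4) = 92.7
  CO₂: 0 + 1(311.4) = 311.4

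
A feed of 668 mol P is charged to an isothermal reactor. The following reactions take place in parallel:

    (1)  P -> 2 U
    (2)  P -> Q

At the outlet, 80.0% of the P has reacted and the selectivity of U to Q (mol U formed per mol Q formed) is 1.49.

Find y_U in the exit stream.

Conversion of P: P consumed = 0.8 × 668 = 534.4 mol = 1ξ₁ + 1ξ₂.
Selectivity: 2ξ₁ / (1ξ₂) = 1.49 → ξ₁ = 0.745 ξ₂.
Substitute: (1·0.745 + 1) ξ₂ = 534.4 → ξ₂ = 306.2 mol, ξ₁ = 228.2 mol.
Outlet amounts (n = n₀ + Σ ν·ξ):
  P: 668 − 1(228.2) − 1(306.2) = 133.6
  U: 0 + 2(228.2) = 456.3
  Q: 0 + 1(306.2) = 306.2
Total out = 896.2 mol; y_U = 456.3 / 896.2 = 0.5092.

0.509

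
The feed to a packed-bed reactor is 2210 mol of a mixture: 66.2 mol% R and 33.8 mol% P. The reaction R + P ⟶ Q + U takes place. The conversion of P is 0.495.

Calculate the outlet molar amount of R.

1090 mol

P reacted = 0.495 × 747 = 369.8 mol; ν_P = −1, so ξ = 369.8/1 = 369.8 mol.
Outlet amounts (n = n₀ + ν ξ):
  R: 1463 − 1(369.8) = 1093
  P: 747 − 1(369.8) = 377.2
  Q: 0 + 1(369.8) = 369.8
  U: 0 + 1(369.8) = 369.8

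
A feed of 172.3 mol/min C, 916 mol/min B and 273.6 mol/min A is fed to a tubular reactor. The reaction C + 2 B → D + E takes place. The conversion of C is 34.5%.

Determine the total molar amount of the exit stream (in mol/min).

1300 mol/min

C reacted = 0.345 × 172.3 = 59.44 mol/min; ν_C = −1, so ξ = 59.44/1 = 59.44 mol/min.
Outlet amounts (n = n₀ + ν ξ):
  C: 172.3 − 1(59.44) = 112.9
  B: 916 − 2(59.44) = 797.1
  D: 0 + 1(59.44) = 59.44
  E: 0 + 1(59.44) = 59.44
  A: 273.6 (inert)
Total out = 112.9 + 797.1 + 59.44 + 59.44 + 273.6 = 1302 mol/min.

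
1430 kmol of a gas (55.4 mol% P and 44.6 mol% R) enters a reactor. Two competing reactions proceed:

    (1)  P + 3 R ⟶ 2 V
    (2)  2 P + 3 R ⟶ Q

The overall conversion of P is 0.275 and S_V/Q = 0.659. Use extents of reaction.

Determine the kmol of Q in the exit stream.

Conversion of P: P consumed = 0.275 × 792.2 = 217.9 kmol = 1ξ₁ + 2ξ₂.
Selectivity: 2ξ₁ / (1ξ₂) = 0.659 → ξ₁ = 0.3295 ξ₂.
Substitute: (1·0.3295 + 2) ξ₂ = 217.9 → ξ₂ = 93.52 kmol, ξ₁ = 30.82 kmol.
Outlet amounts (n = n₀ + Σ ν·ξ):
  P: 792.2 − 1(30.82) − 2(93.52) = 574.4
  R: 637.8 − 3(30.82) − 3(93.52) = 264.8
  V: 0 + 2(30.82) = 61.63
  Q: 0 + 1(93.52) = 93.52

93.5 kmol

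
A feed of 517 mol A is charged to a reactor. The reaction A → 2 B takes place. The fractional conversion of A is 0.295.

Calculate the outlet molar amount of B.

A reacted = 0.295 × 517 = 152.5 mol; ν_A = −1, so ξ = 152.5/1 = 152.5 mol.
Outlet amounts (n = n₀ + ν ξ):
  A: 517 − 1(152.5) = 364.5
  B: 0 + 2(152.5) = 305

305 mol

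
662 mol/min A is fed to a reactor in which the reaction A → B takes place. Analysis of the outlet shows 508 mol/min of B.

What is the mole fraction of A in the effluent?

0.233

For B: n = n₀ + 1ξ → 508 = 0 + 1ξ, giving ξ = 508 mol/min.
Outlet amounts (n = n₀ + ν ξ):
  A: 662 − 1(508) = 154
  B: 0 + 1(508) = 508
Total out = 662 mol/min; y_A = 154 / 662 = 0.2326.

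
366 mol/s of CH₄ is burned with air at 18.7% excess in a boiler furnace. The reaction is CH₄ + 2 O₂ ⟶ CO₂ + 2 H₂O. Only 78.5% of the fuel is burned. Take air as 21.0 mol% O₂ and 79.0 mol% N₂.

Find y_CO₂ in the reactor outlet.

0.0638

Stoichiometric O₂ = 2 × 366 = 732 mol/s; O₂ fed = 732 × 1.187 = 868.9 mol/s.
N₂ fed = 868.9 × 79/21 = 3269 mol/s.
Fuel reacted = 0.785 × 366 → ξ = 287.3 mol/s.
Outlet (n = n₀ + ν ξ):
  CH₄: 366 − 1(287.3) = 78.69
  O₂: 868.9 − 2(287.3) = 294.3
  N₂: 3269 (inert)
  CO₂: 0 + 1(287.3) = 287.3
  H₂O: 0 + 2(287.3) = 574.6
Total out = 4504 mol/s; y_CO₂ = 287.3 / 4504 = 0.0638.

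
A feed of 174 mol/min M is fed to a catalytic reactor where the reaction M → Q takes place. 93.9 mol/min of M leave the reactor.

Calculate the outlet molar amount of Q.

80.1 mol/min

For M: n = n₀ − 1ξ → 93.9 = 174 − 1ξ, giving ξ = 80.1 mol/min.
Outlet amounts (n = n₀ + ν ξ):
  M: 174 − 1(80.1) = 93.9
  Q: 0 + 1(80.1) = 80.1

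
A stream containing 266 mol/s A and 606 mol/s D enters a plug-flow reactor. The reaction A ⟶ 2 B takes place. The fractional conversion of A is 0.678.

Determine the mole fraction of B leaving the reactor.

A reacted = 0.678 × 266 = 180.3 mol/s; ν_A = −1, so ξ = 180.3/1 = 180.3 mol/s.
Outlet amounts (n = n₀ + ν ξ):
  A: 266 − 1(180.3) = 85.65
  B: 0 + 2(180.3) = 360.7
  D: 606 (inert)
Total out = 1052 mol/s; y_B = 360.7 / 1052 = 0.3428.

0.343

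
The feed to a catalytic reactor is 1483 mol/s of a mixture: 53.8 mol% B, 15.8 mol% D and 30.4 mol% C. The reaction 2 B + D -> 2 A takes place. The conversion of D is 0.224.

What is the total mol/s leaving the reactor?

D reacted = 0.224 × 234.3 = 52.49 mol/s; ν_D = −1, so ξ = 52.49/1 = 52.49 mol/s.
Outlet amounts (n = n₀ + ν ξ):
  B: 797.9 − 2(52.49) = 692.9
  D: 234.3 − 1(52.49) = 181.8
  A: 0 + 2(52.49) = 105
  C: 450.8 (inert)
Total out = 692.9 + 181.8 + 105 + 450.8 = 1431 mol/s.

1430 mol/s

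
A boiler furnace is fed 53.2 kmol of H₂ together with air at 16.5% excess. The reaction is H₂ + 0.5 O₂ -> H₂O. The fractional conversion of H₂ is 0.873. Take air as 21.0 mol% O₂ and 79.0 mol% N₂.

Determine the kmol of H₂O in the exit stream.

46.4 kmol

Stoichiometric O₂ = 0.5 × 53.2 = 26.6 kmol; O₂ fed = 26.6 × 1.165 = 30.99 kmol.
N₂ fed = 30.99 × 79/21 = 116.6 kmol.
Fuel reacted = 0.873 × 53.2 → ξ = 46.44 kmol.
Outlet (n = n₀ + ν ξ):
  H₂: 53.2 − 1(46.44) = 6.756
  O₂: 30.99 − 0.5(46.44) = 7.767
  N₂: 116.6 (inert)
  H₂O: 0 + 1(46.44) = 46.44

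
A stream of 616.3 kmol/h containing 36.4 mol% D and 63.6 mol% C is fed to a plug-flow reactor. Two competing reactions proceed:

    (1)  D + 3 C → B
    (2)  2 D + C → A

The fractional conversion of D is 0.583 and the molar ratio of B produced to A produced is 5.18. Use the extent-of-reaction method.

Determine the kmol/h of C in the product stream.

90.7 kmol/h

Conversion of D: D consumed = 0.583 × 224.3 = 130.8 kmol/h = 1ξ₁ + 2ξ₂.
Selectivity: 1ξ₁ / (1ξ₂) = 5.18 → ξ₁ = 5.18 ξ₂.
Substitute: (1·5.18 + 2) ξ₂ = 130.8 → ξ₂ = 18.22 kmol/h, ξ₁ = 94.36 kmol/h.
Outlet amounts (n = n₀ + Σ ν·ξ):
  D: 224.3 − 1(94.36) − 2(18.22) = 93.55
  C: 392 − 3(94.36) − 1(18.22) = 90.68
  B: 0 + 1(94.36) = 94.36
  A: 0 + 1(18.22) = 18.22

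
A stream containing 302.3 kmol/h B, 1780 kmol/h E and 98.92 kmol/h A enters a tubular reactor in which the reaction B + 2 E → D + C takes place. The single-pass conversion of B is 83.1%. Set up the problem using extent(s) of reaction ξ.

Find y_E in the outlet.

B reacted = 0.831 × 302.3 = 251.2 kmol/h; ν_B = −1, so ξ = 251.2/1 = 251.2 kmol/h.
Outlet amounts (n = n₀ + ν ξ):
  B: 302.3 − 1(251.2) = 51.09
  E: 1780 − 2(251.2) = 1278
  D: 0 + 1(251.2) = 251.2
  C: 0 + 1(251.2) = 251.2
  A: 98.92 (inert)
Total out = 1930 kmol/h; y_E = 1278 / 1930 = 0.662.

0.662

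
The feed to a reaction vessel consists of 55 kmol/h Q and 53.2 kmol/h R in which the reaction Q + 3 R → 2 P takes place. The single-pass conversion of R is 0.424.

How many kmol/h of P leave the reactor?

R reacted = 0.424 × 53.2 = 22.56 kmol/h; ν_R = −3, so ξ = 22.56/3 = 7.519 kmol/h.
Outlet amounts (n = n₀ + ν ξ):
  Q: 55 − 1(7.519) = 47.48
  R: 53.2 − 3(7.519) = 30.64
  P: 0 + 2(7.519) = 15.04

15 kmol/h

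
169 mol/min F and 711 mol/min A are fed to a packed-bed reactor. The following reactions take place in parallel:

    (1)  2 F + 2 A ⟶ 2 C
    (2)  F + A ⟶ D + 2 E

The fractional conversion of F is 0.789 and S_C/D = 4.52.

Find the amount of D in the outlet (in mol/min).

24.2 mol/min

Conversion of F: F consumed = 0.789 × 169 = 133.3 mol/min = 2ξ₁ + 1ξ₂.
Selectivity: 2ξ₁ / (1ξ₂) = 4.52 → ξ₁ = 2.26 ξ₂.
Substitute: (2·2.26 + 1) ξ₂ = 133.3 → ξ₂ = 24.16 mol/min, ξ₁ = 54.59 mol/min.
Outlet amounts (n = n₀ + Σ ν·ξ):
  F: 169 − 2(54.59) − 1(24.16) = 35.66
  A: 711 − 2(54.59) − 1(24.16) = 577.7
  C: 0 + 2(54.59) = 109.2
  D: 0 + 1(24.16) = 24.16
  E: 0 + 2(24.16) = 48.31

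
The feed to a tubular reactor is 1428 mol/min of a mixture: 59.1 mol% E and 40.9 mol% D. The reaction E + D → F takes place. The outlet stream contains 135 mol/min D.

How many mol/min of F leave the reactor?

For D: n = n₀ − 1ξ → 135 = 584.1 − 1ξ, giving ξ = 449.1 mol/min.
Outlet amounts (n = n₀ + ν ξ):
  E: 843.9 − 1(449.1) = 394.9
  D: 584.1 − 1(449.1) = 135
  F: 0 + 1(449.1) = 449.1

449 mol/min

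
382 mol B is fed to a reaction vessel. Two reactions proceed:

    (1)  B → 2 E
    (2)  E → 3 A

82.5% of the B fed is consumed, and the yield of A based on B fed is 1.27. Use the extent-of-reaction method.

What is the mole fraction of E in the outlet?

0.459

Conversion of B: B consumed = 1ξ₁ = 0.825 × 382 → ξ₁ = 315.1 mol.
Yield of A: 3ξ₂ / 382 = 1.27 → ξ₂ = 161.7 mol.
Outlet amounts (n = n₀ + Σ ν·ξ):
  B: 382 − 1(315.1) = 66.85
  E: 0 + 2(315.1) − 1(161.7) = 468.6
  A: 0 + 3(161.7) = 485.1
Total out = 1021 mol; y_E = 468.6 / 1021 = 0.4591.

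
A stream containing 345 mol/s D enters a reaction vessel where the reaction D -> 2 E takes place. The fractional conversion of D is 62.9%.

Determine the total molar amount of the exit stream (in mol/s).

562 mol/s

D reacted = 0.629 × 345 = 217 mol/s; ν_D = −1, so ξ = 217/1 = 217 mol/s.
Outlet amounts (n = n₀ + ν ξ):
  D: 345 − 1(217) = 128
  E: 0 + 2(217) = 434
Total out = 128 + 434 = 562 mol/s.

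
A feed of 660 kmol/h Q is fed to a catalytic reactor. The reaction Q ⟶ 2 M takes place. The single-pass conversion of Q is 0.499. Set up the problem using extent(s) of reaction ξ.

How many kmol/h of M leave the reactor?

Q reacted = 0.499 × 660 = 329.3 kmol/h; ν_Q = −1, so ξ = 329.3/1 = 329.3 kmol/h.
Outlet amounts (n = n₀ + ν ξ):
  Q: 660 − 1(329.3) = 330.7
  M: 0 + 2(329.3) = 658.7

659 kmol/h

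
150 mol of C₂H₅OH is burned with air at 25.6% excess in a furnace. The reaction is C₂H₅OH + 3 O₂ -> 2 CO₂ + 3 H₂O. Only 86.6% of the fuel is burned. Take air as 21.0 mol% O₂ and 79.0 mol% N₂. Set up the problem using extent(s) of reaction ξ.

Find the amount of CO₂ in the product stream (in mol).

260 mol

Stoichiometric O₂ = 3 × 150 = 450 mol; O₂ fed = 450 × 1.256 = 565.2 mol.
N₂ fed = 565.2 × 79/21 = 2126 mol.
Fuel reacted = 0.866 × 150 → ξ = 129.9 mol.
Outlet (n = n₀ + ν ξ):
  C₂H₅OH: 150 − 1(129.9) = 20.1
  O₂: 565.2 − 3(129.9) = 175.5
  N₂: 2126 (inert)
  CO₂: 0 + 2(129.9) = 259.8
  H₂O: 0 + 3(129.9) = 389.7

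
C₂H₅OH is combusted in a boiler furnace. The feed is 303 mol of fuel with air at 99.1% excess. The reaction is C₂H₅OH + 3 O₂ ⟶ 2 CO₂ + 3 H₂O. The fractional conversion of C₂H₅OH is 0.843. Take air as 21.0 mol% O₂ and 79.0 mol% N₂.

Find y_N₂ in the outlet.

0.742

Stoichiometric O₂ = 3 × 303 = 909 mol; O₂ fed = 909 × 1.991 = 1810 mol.
N₂ fed = 1810 × 79/21 = 6808 mol.
Fuel reacted = 0.843 × 303 → ξ = 255.4 mol.
Outlet (n = n₀ + ν ξ):
  C₂H₅OH: 303 − 1(255.4) = 47.57
  O₂: 1810 − 3(255.4) = 1044
  N₂: 6808 (inert)
  CO₂: 0 + 2(255.4) = 510.9
  H₂O: 0 + 3(255.4) = 766.3
Total out = 9177 mol; y_N₂ = 6808 / 9177 = 0.7419.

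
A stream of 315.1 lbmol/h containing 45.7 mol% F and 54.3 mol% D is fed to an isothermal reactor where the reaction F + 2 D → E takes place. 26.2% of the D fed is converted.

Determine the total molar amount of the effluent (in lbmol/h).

D reacted = 0.262 × 171.1 = 44.83 lbmol/h; ν_D = −2, so ξ = 44.83/2 = 22.41 lbmol/h.
Outlet amounts (n = n₀ + ν ξ):
  F: 144 − 1(22.41) = 121.6
  D: 171.1 − 2(22.41) = 126.3
  E: 0 + 1(22.41) = 22.41
Total out = 121.6 + 126.3 + 22.41 = 270.3 lbmol/h.

270 lbmol/h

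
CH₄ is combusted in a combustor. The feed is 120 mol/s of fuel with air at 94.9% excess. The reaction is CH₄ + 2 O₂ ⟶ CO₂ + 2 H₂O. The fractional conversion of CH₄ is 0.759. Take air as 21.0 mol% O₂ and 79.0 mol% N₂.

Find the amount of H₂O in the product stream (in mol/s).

182 mol/s

Stoichiometric O₂ = 2 × 120 = 240 mol/s; O₂ fed = 240 × 1.949 = 467.8 mol/s.
N₂ fed = 467.8 × 79/21 = 1760 mol/s.
Fuel reacted = 0.759 × 120 → ξ = 91.08 mol/s.
Outlet (n = n₀ + ν ξ):
  CH₄: 120 − 1(91.08) = 28.92
  O₂: 467.8 − 2(91.08) = 285.6
  N₂: 1760 (inert)
  CO₂: 0 + 1(91.08) = 91.08
  H₂O: 0 + 2(91.08) = 182.2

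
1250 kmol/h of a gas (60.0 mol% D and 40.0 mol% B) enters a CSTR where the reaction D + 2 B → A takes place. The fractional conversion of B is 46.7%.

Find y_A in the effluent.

B reacted = 0.467 × 500 = 233.5 kmol/h; ν_B = −2, so ξ = 233.5/2 = 116.8 kmol/h.
Outlet amounts (n = n₀ + ν ξ):
  D: 750 − 1(116.8) = 633.2
  B: 500 − 2(116.8) = 266.5
  A: 0 + 1(116.8) = 116.8
Total out = 1016 kmol/h; y_A = 116.8 / 1016 = 0.1149.

0.115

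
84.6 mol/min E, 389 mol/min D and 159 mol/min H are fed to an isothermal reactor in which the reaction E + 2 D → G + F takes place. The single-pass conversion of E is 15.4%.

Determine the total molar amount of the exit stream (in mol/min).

620 mol/min

E reacted = 0.154 × 84.6 = 13.03 mol/min; ν_E = −1, so ξ = 13.03/1 = 13.03 mol/min.
Outlet amounts (n = n₀ + ν ξ):
  E: 84.6 − 1(13.03) = 71.57
  D: 389 − 2(13.03) = 362.9
  G: 0 + 1(13.03) = 13.03
  F: 0 + 1(13.03) = 13.03
  H: 159 (inert)
Total out = 71.57 + 362.9 + 13.03 + 13.03 + 159 = 619.6 mol/min.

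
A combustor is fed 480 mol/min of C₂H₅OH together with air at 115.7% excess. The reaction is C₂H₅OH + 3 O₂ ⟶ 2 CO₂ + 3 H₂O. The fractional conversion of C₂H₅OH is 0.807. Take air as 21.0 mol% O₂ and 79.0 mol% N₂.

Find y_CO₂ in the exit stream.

Stoichiometric O₂ = 3 × 480 = 1440 mol/min; O₂ fed = 1440 × 2.157 = 3106 mol/min.
N₂ fed = 3106 × 79/21 = 11680 mol/min.
Fuel reacted = 0.807 × 480 → ξ = 387.4 mol/min.
Outlet (n = n₀ + ν ξ):
  C₂H₅OH: 480 − 1(387.4) = 92.64
  O₂: 3106 − 3(387.4) = 1944
  N₂: 11680 (inert)
  CO₂: 0 + 2(387.4) = 774.7
  H₂O: 0 + 3(387.4) = 1162
Total out = 15660 mol/min; y_CO₂ = 774.7 / 15660 = 0.04948.

0.0495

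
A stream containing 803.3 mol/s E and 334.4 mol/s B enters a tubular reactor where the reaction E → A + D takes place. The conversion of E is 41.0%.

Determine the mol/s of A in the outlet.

329 mol/s

E reacted = 0.41 × 803.3 = 329.4 mol/s; ν_E = −1, so ξ = 329.4/1 = 329.4 mol/s.
Outlet amounts (n = n₀ + ν ξ):
  E: 803.3 − 1(329.4) = 473.9
  A: 0 + 1(329.4) = 329.4
  D: 0 + 1(329.4) = 329.4
  B: 334.4 (inert)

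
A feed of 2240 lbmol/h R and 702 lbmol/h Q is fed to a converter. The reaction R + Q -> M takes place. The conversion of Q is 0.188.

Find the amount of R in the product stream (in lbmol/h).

Q reacted = 0.188 × 702 = 132 lbmol/h; ν_Q = −1, so ξ = 132/1 = 132 lbmol/h.
Outlet amounts (n = n₀ + ν ξ):
  R: 2240 − 1(132) = 2108
  Q: 702 − 1(132) = 570
  M: 0 + 1(132) = 132

2110 lbmol/h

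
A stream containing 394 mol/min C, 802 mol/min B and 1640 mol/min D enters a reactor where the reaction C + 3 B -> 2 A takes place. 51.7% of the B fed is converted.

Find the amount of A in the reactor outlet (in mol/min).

276 mol/min

B reacted = 0.517 × 802 = 414.6 mol/min; ν_B = −3, so ξ = 414.6/3 = 138.2 mol/min.
Outlet amounts (n = n₀ + ν ξ):
  C: 394 − 1(138.2) = 255.8
  B: 802 − 3(138.2) = 387.4
  A: 0 + 2(138.2) = 276.4
  D: 1640 (inert)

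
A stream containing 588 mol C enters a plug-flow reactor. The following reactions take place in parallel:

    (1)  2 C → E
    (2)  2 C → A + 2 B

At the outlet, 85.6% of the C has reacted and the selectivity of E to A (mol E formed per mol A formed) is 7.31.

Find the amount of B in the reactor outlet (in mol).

60.6 mol

Conversion of C: C consumed = 0.856 × 588 = 503.3 mol = 2ξ₁ + 2ξ₂.
Selectivity: 1ξ₁ / (1ξ₂) = 7.31 → ξ₁ = 7.31 ξ₂.
Substitute: (2·7.31 + 2) ξ₂ = 503.3 → ξ₂ = 30.28 mol, ξ₁ = 221.4 mol.
Outlet amounts (n = n₀ + Σ ν·ξ):
  C: 588 − 2(221.4) − 2(30.28) = 84.67
  E: 0 + 1(221.4) = 221.4
  A: 0 + 1(30.28) = 30.28
  B: 0 + 2(30.28) = 60.57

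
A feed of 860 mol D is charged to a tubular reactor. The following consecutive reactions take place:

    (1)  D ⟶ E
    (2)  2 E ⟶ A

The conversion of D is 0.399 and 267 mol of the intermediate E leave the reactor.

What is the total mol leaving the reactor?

822 mol

Conversion of D: D consumed = 1ξ₁ = 0.399 × 860 → ξ₁ = 343.1 mol.
E balance: n_E = 0 + 1ξ₁ − 2ξ₂ = 267 → ξ₂ = (1·343.1 − 267)/2 = 38.07 mol.
Outlet amounts (n = n₀ + Σ ν·ξ):
  D: 860 − 1(343.1) = 516.9
  E: 0 + 1(343.1) − 2(38.07) = 267
  A: 0 + 1(38.07) = 38.07
Total out = 516.9 + 267 + 38.07 = 821.9 mol.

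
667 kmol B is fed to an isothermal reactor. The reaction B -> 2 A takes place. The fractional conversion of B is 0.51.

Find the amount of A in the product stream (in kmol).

B reacted = 0.51 × 667 = 340.2 kmol; ν_B = −1, so ξ = 340.2/1 = 340.2 kmol.
Outlet amounts (n = n₀ + ν ξ):
  B: 667 − 1(340.2) = 326.8
  A: 0 + 2(340.2) = 680.3

680 kmol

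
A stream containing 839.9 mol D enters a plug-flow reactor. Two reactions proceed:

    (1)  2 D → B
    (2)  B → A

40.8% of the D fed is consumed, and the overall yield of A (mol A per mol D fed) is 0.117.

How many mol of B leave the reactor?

Conversion of D: D consumed = 2ξ₁ = 0.408 × 839.9 → ξ₁ = 171.3 mol.
Yield of A: 1ξ₂ / 839.9 = 0.117 → ξ₂ = 98.27 mol.
Outlet amounts (n = n₀ + Σ ν·ξ):
  D: 839.9 − 2(171.3) = 497.2
  B: 0 + 1(171.3) − 1(98.27) = 73.07
  A: 0 + 1(98.27) = 98.27

73.1 mol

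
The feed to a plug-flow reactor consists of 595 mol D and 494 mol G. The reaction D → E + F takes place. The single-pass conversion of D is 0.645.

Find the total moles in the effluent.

1470 mol

D reacted = 0.645 × 595 = 383.8 mol; ν_D = −1, so ξ = 383.8/1 = 383.8 mol.
Outlet amounts (n = n₀ + ν ξ):
  D: 595 − 1(383.8) = 211.2
  E: 0 + 1(383.8) = 383.8
  F: 0 + 1(383.8) = 383.8
  G: 494 (inert)
Total out = 211.2 + 383.8 + 383.8 + 494 = 1473 mol.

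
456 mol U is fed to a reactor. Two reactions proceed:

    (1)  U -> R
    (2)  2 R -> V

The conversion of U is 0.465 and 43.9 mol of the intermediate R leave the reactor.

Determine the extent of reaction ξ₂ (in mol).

Conversion of U: U consumed = 1ξ₁ = 0.465 × 456 → ξ₁ = 212 mol.
R balance: n_R = 0 + 1ξ₁ − 2ξ₂ = 43.9 → ξ₂ = (1·212 − 43.9)/2 = 84.07 mol.
Outlet amounts (n = n₀ + Σ ν·ξ):
  U: 456 − 1(212) = 244
  R: 0 + 1(212) − 2(84.07) = 43.9
  V: 0 + 1(84.07) = 84.07

ξ₂ = 84.1 mol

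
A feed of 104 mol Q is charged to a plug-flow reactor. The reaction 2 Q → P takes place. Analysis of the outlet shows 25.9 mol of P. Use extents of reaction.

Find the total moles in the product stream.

78.1 mol

For P: n = n₀ + 1ξ → 25.9 = 0 + 1ξ, giving ξ = 25.9 mol.
Outlet amounts (n = n₀ + ν ξ):
  Q: 104 − 2(25.9) = 52.2
  P: 0 + 1(25.9) = 25.9
Total out = 52.2 + 25.9 = 78.1 mol.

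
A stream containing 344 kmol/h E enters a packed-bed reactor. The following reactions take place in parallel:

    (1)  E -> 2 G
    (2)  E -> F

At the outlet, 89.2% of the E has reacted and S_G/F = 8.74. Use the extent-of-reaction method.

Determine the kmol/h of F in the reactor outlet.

57.1 kmol/h

Conversion of E: E consumed = 0.892 × 344 = 306.8 kmol/h = 1ξ₁ + 1ξ₂.
Selectivity: 2ξ₁ / (1ξ₂) = 8.74 → ξ₁ = 4.37 ξ₂.
Substitute: (1·4.37 + 1) ξ₂ = 306.8 → ξ₂ = 57.14 kmol/h, ξ₁ = 249.7 kmol/h.
Outlet amounts (n = n₀ + Σ ν·ξ):
  E: 344 − 1(249.7) − 1(57.14) = 37.15
  G: 0 + 2(249.7) = 499.4
  F: 0 + 1(57.14) = 57.14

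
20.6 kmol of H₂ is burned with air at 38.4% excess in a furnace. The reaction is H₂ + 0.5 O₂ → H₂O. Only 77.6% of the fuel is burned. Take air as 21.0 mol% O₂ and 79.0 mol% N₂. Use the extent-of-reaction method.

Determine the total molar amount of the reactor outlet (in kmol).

80.5 kmol

Stoichiometric O₂ = 0.5 × 20.6 = 10.3 kmol; O₂ fed = 10.3 × 1.384 = 14.26 kmol.
N₂ fed = 14.26 × 79/21 = 53.63 kmol.
Fuel reacted = 0.776 × 20.6 → ξ = 15.99 kmol.
Outlet (n = n₀ + ν ξ):
  H₂: 20.6 − 1(15.99) = 4.614
  O₂: 14.26 − 0.5(15.99) = 6.262
  N₂: 53.63 (inert)
  H₂O: 0 + 1(15.99) = 15.99
Total out = 4.614 + 6.262 + 53.63 + 15.99 = 80.49 kmol.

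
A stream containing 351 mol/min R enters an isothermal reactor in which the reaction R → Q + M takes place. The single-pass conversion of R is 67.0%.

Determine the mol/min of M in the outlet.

R reacted = 0.67 × 351 = 235.2 mol/min; ν_R = −1, so ξ = 235.2/1 = 235.2 mol/min.
Outlet amounts (n = n₀ + ν ξ):
  R: 351 − 1(235.2) = 115.8
  Q: 0 + 1(235.2) = 235.2
  M: 0 + 1(235.2) = 235.2

235 mol/min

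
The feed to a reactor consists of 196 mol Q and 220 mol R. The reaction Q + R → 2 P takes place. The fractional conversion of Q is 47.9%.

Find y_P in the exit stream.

Q reacted = 0.479 × 196 = 93.88 mol; ν_Q = −1, so ξ = 93.88/1 = 93.88 mol.
Outlet amounts (n = n₀ + ν ξ):
  Q: 196 − 1(93.88) = 102.1
  R: 220 − 1(93.88) = 126.1
  P: 0 + 2(93.88) = 187.8
Total out = 416 mol; y_P = 187.8 / 416 = 0.4514.

0.451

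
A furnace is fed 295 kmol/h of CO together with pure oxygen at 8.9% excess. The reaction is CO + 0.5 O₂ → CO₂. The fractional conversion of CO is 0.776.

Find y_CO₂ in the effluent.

0.671

Stoichiometric O₂ = 0.5 × 295 = 147.5 kmol/h; O₂ fed = 147.5 × 1.089 = 160.6 kmol/h.
Fuel reacted = 0.776 × 295 → ξ = 228.9 kmol/h.
Outlet (n = n₀ + ν ξ):
  CO: 295 − 1(228.9) = 66.08
  O₂: 160.6 − 0.5(228.9) = 46.17
  CO₂: 0 + 1(228.9) = 228.9
Total out = 341.2 kmol/h; y_CO₂ = 228.9 / 341.2 = 0.671.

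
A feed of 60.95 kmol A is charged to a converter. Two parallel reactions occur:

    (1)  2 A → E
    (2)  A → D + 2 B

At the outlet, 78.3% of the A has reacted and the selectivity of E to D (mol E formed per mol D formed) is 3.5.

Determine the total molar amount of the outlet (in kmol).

Conversion of A: A consumed = 0.783 × 60.95 = 47.72 kmol = 2ξ₁ + 1ξ₂.
Selectivity: 1ξ₁ / (1ξ₂) = 3.5 → ξ₁ = 3.5 ξ₂.
Substitute: (2·3.5 + 1) ξ₂ = 47.72 → ξ₂ = 5.965 kmol, ξ₁ = 20.88 kmol.
Outlet amounts (n = n₀ + Σ ν·ξ):
  A: 60.95 − 2(20.88) − 1(5.965) = 13.23
  E: 0 + 1(20.88) = 20.88
  D: 0 + 1(5.965) = 5.965
  B: 0 + 2(5.965) = 11.93
Total out = 13.23 + 20.88 + 5.965 + 11.93 = 52 kmol.

52 kmol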